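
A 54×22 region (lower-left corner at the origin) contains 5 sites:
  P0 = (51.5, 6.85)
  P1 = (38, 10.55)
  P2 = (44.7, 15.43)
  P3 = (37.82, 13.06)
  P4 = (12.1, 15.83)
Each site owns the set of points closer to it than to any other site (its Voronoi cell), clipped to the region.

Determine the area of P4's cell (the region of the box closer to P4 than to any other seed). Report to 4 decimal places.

Area of P4's cell: 535.2988

1. box [0,54]×[0,22]: [(0, 0) (54, 0) (54, 22) (0, 22)]
2. ⊥bis P4·P0 via (31.8,11.34): [(0, 0) (29.2154, 0) (34.2296, 22) (0, 22)]  |A|=697.8952
3. ⊥bis P4·P1 via (25.05,13.19): [(0, 0) (22.3611, 0) (26.846, 22) (0, 22)]  |A|=541.278
4. ⊥bis P4·P2 via (28.4,15.63): [(0, 0) (22.3611, 0) (26.846, 22) (0, 22)]  |A|=541.278
5. ⊥bis P4·P3 via (24.96,14.445): [(0, 0) (22.3611, 0) (24.5727, 10.8485) (25.7737, 22) (0, 22)]  |A|=535.2988
6. canonical 5-gon: [(0, 0) (22.3611, 0) (24.5727, 10.8485) (25.7737, 22) (0, 22)]
7. shoelace: 535.2988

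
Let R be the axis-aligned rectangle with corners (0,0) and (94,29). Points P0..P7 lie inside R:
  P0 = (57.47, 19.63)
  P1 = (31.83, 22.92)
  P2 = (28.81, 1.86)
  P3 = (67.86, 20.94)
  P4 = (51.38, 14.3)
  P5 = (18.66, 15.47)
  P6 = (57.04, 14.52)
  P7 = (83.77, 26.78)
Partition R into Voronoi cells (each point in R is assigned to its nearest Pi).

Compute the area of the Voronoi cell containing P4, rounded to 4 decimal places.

Area of P4's cell: 300.5067

1. box [0,94]×[0,29]: [(0, 0) (94, 0) (94, 29) (0, 29)]
2. ⊥bis P4·P0 via (54.425,16.965): [(0, 0) (69.2729, 0) (43.8919, 29) (0, 29)]  |A|=1640.889
3. ⊥bis P4·P1 via (41.605,18.61): [(33.3995, 0) (69.2729, 0) (45.4176, 27.2568)]  |A|=488.8971
4. ⊥bis P4·P2 via (40.095,8.08): [(38.3545, 11.2379) (44.5485, 0) (69.2729, 0) (45.4176, 27.2568)]  |A|=426.2515
5. ⊥bis P4·P3 via (59.62,17.62): [(38.3545, 11.2379) (44.5485, 0) (66.7193, 0) (64.5409, 5.4067) (45.4176, 27.2568)]  |A|=419.3484
6. ⊥bis P4·P5 via (35.02,14.885): [(38.3545, 11.2379) (44.5485, 0) (66.7193, 0) (64.5409, 5.4067) (45.4176, 27.2568)]  |A|=419.3484
7. ⊥bis P4·P6 via (54.21,14.41): [(38.3545, 11.2379) (44.5485, 0) (54.7701, 0) (54.0961, 17.3408) (45.4176, 27.2568)]  |A|=300.5067
8. ⊥bis P4·P7 via (67.575,20.54): [(38.3545, 11.2379) (44.5485, 0) (54.7701, 0) (54.0961, 17.3408) (45.4176, 27.2568)]  |A|=300.5067
9. canonical 5-gon: [(38.3545, 11.2379) (44.5485, 0) (54.7701, 0) (54.0961, 17.3408) (45.4176, 27.2568)]
10. shoelace: 300.5067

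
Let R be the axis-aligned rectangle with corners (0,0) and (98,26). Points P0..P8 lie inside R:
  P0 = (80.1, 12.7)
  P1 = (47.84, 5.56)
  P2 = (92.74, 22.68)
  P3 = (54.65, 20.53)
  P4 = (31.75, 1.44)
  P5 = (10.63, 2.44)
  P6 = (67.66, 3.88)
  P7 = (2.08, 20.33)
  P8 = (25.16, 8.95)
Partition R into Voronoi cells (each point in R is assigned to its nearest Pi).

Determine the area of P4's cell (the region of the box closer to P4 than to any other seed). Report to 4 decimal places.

1. box [0,98]×[0,26]: [(0, 0) (98, 0) (98, 26) (0, 26)]
2. ⊥bis P4·P0 via (55.925,7.07): [(0, 0) (57.5715, 0) (51.5165, 26) (0, 26)]  |A|=1418.1438
3. ⊥bis P4·P1 via (39.795,3.5): [(0, 0) (40.6912, 0) (34.0337, 26) (0, 26)]  |A|=971.4233
4. ⊥bis P4·P2 via (62.245,12.06): [(0, 0) (40.6912, 0) (34.0337, 26) (0, 26)]  |A|=971.4233
5. ⊥bis P4·P3 via (43.2,10.985): [(0, 0) (40.6912, 0) (35.5191, 20.1989) (30.6831, 26) (0, 26)]  |A|=961.7048
6. ⊥bis P4·P5 via (21.19,1.94): [(21.0981, 0) (40.6912, 0) (35.5191, 20.1989) (30.6831, 26) (22.3292, 26)]  |A|=397.1493
7. ⊥bis P4·P6 via (49.705,2.66): [(21.0981, 0) (40.6912, 0) (35.5191, 20.1989) (30.6831, 26) (22.3292, 26)]  |A|=397.1493
8. ⊥bis P4·P7 via (16.915,10.885): [(21.991, 18.8578) (21.0981, 0) (40.6912, 0) (35.5191, 20.1989) (30.6831, 26) (26.5383, 26)]  |A|=382.1183
9. ⊥bis P4·P8 via (28.455,5.195): [(22.5347, 0) (40.6912, 0) (37.3601, 13.0092)]  |A|=118.1003
10. canonical 3-gon: [(22.5347, 0) (40.6912, 0) (37.3601, 13.0092)]
11. shoelace: 118.1003

Area of P4's cell: 118.1003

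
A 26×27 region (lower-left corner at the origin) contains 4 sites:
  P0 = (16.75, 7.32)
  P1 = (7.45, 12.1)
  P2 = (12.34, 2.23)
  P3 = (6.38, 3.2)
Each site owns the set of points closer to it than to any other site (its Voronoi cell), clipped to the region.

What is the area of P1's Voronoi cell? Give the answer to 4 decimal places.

Area of P1's cell: 307.7443

1. box [0,26]×[0,27]: [(0, 0) (26, 0) (26, 27) (0, 27)]
2. ⊥bis P1·P0 via (12.1,9.71): [(0, 0) (7.1093, 0) (20.9867, 27) (0, 27)]  |A|=379.2954
3. ⊥bis P1·P2 via (9.895,7.165): [(0, 2.2626) (11.0984, 7.7612) (20.9867, 27) (0, 27)]  |A|=339.1516
4. ⊥bis P1·P3 via (6.915,7.65): [(0, 8.4814) (10.1008, 7.267) (11.0984, 7.7612) (20.9867, 27) (0, 27)]  |A|=307.7443
5. canonical 5-gon: [(0, 8.4814) (10.1008, 7.267) (11.0984, 7.7612) (20.9867, 27) (0, 27)]
6. shoelace: 307.7443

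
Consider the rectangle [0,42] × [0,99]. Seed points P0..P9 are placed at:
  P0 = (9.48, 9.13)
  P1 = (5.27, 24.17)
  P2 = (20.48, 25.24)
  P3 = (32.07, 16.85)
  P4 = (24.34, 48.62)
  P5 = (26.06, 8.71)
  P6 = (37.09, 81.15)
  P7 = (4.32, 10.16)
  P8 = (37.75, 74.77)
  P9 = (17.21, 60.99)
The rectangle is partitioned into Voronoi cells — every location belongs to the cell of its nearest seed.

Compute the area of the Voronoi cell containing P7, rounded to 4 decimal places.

1. box [0,42]×[0,99]: [(0, 0) (42, 0) (42, 99) (0, 99)]
2. ⊥bis P7·P0 via (6.9,9.645): [(0, 0) (4.9747, 0) (24.7364, 99) (0, 99)]  |A|=1470.6997
3. ⊥bis P7·P1 via (4.795,17.165): [(0, 17.4901) (0, 0) (4.9747, 0) (8.3529, 16.9237)]  |A|=115.1425
4. ⊥bis P7·P2 via (12.4,17.7): [(0, 17.4901) (0, 0) (4.9747, 0) (8.3529, 16.9237)]  |A|=115.1425
5. ⊥bis P7·P3 via (18.195,13.505): [(0, 17.4901) (0, 0) (4.9747, 0) (8.3529, 16.9237)]  |A|=115.1425
6. ⊥bis P7·P4 via (14.33,29.39): [(0, 17.4901) (0, 0) (4.9747, 0) (8.3529, 16.9237)]  |A|=115.1425
7. ⊥bis P7·P5 via (15.19,9.435): [(0, 17.4901) (0, 0) (4.9747, 0) (8.3529, 16.9237)]  |A|=115.1425
8. ⊥bis P7·P6 via (20.705,45.655): [(0, 17.4901) (0, 0) (4.9747, 0) (8.3529, 16.9237)]  |A|=115.1425
9. ⊥bis P7·P8 via (21.035,42.465): [(0, 17.4901) (0, 0) (4.9747, 0) (8.3529, 16.9237)]  |A|=115.1425
10. ⊥bis P7·P9 via (10.765,35.575): [(0, 17.4901) (0, 0) (4.9747, 0) (8.3529, 16.9237)]  |A|=115.1425
11. canonical 4-gon: [(0, 17.4901) (0, 0) (4.9747, 0) (8.3529, 16.9237)]
12. shoelace: 115.1425

Area of P7's cell: 115.1425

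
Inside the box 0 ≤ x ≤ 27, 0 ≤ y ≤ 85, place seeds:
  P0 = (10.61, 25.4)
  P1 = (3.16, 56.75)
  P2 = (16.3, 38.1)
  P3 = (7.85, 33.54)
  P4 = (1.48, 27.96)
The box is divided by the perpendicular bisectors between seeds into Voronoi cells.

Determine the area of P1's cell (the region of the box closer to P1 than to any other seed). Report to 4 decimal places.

1. box [0,27]×[0,85]: [(0, 0) (27, 0) (27, 85) (0, 85)]
2. ⊥bis P1·P0 via (6.885,41.075): [(0, 39.4389) (27, 45.8551) (27, 85) (0, 85)]  |A|=1143.5314
3. ⊥bis P1·P2 via (9.73,47.425): [(0, 40.5697) (27, 59.5927) (27, 85) (0, 85)]  |A|=942.8081
4. ⊥bis P1·P3 via (5.505,45.145): [(0, 44.0326) (6.8916, 45.4252) (27, 59.5927) (27, 85) (0, 85)]  |A|=930.8754
5. ⊥bis P1·P4 via (2.32,42.355): [(0, 44.0326) (6.8916, 45.4252) (27, 59.5927) (27, 85) (0, 85)]  |A|=930.8754
6. canonical 5-gon: [(0, 44.0326) (6.8916, 45.4252) (27, 59.5927) (27, 85) (0, 85)]
7. shoelace: 930.8754

Area of P1's cell: 930.8754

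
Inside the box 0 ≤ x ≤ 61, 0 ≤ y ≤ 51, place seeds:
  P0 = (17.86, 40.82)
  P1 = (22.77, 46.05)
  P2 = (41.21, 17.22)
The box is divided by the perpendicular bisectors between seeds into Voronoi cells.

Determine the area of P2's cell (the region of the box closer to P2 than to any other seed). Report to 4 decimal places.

Area of P2's cell: 1686.6383

1. box [0,61]×[0,51]: [(0, 0) (61, 0) (61, 51) (0, 51)]
2. ⊥bis P2·P0 via (29.535,29.02): [(0.2043, 0) (61, 0) (61, 51) (51.7503, 51)]  |A|=1786.1571
3. ⊥bis P2·P1 via (31.99,31.635): [(32.5218, 31.9751) (0.2043, 0) (61, 0) (61, 50.1901)]  |A|=1686.6383
4. canonical 4-gon: [(32.5218, 31.9751) (0.2043, 0) (61, 0) (61, 50.1901)]
5. shoelace: 1686.6383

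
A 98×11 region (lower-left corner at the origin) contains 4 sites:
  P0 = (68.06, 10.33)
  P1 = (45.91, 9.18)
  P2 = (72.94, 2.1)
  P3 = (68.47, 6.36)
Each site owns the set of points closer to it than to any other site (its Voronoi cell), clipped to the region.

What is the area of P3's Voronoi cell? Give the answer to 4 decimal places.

1. box [0,98]×[0,11]: [(0, 0) (98, 0) (98, 11) (0, 11)]
2. ⊥bis P3·P0 via (68.265,8.345): [(0, 1.295) (0, 0) (98, 0) (98, 11) (93.9732, 11)]  |A|=621.9934
3. ⊥bis P3·P1 via (57.19,7.77): [(57.118, 7.1938) (56.2187, 0) (98, 0) (98, 11) (93.9732, 11)]  |A|=382.7975
4. ⊥bis P3·P2 via (70.705,4.23): [(75.3212, 9.0737) (57.118, 7.1938) (56.2187, 0) (66.6737, 0)]  |A|=112.0625
5. canonical 4-gon: [(75.3212, 9.0737) (57.118, 7.1938) (56.2187, 0) (66.6737, 0)]
6. shoelace: 112.0625

Area of P3's cell: 112.0625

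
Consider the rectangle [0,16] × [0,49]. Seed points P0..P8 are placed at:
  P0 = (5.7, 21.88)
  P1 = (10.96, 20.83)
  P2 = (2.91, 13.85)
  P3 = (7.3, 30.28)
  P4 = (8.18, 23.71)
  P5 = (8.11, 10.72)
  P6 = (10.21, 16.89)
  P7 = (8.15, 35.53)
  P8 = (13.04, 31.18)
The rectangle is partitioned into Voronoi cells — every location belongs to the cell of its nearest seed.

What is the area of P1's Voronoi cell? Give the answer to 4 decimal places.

Area of P1's cell: 43.4745

1. box [0,16]×[0,49]: [(0, 0) (16, 0) (16, 49) (0, 49)]
2. ⊥bis P1·P0 via (8.33,21.355): [(4.0671, 0) (16, 0) (16, 49) (13.8485, 49)]  |A|=345.0676
3. ⊥bis P1·P2 via (6.935,17.34): [(7.4175, 16.7836) (16, 6.8854) (16, 49) (13.8485, 49)]  |A|=215.3823
4. ⊥bis P1·P3 via (9.13,25.555): [(9.1716, 25.5711) (7.4175, 16.7836) (16, 6.8854) (16, 28.2158)]  |A|=119.2172
5. ⊥bis P1·P4 via (9.57,22.27): [(15.5485, 28.0409) (8.2603, 21.0058) (7.4175, 16.7836) (16, 6.8854) (16, 28.2158)]  |A|=105.7863
6. ⊥bis P1·P5 via (9.535,15.775): [(15.5485, 28.0409) (8.2603, 21.0058) (7.4175, 16.7836) (7.8899, 16.2388) (16, 13.9525) (16, 28.2158)]  |A|=77.1286
7. ⊥bis P1·P6 via (10.585,18.86): [(15.5485, 28.0409) (8.2603, 21.0058) (7.9327, 19.3649) (16, 17.8292) (16, 28.2158)]  |A|=48.0157
8. ⊥bis P1·P7 via (9.555,28.18): [(15.5485, 28.0409) (8.2603, 21.0058) (7.9327, 19.3649) (16, 17.8292) (16, 28.2158)]  |A|=48.0157
9. ⊥bis P1·P8 via (12,26.005): [(13.1913, 25.7656) (8.2603, 21.0058) (7.9327, 19.3649) (16, 17.8292) (16, 25.2011)]  |A|=43.4745
10. canonical 5-gon: [(13.1913, 25.7656) (8.2603, 21.0058) (7.9327, 19.3649) (16, 17.8292) (16, 25.2011)]
11. shoelace: 43.4745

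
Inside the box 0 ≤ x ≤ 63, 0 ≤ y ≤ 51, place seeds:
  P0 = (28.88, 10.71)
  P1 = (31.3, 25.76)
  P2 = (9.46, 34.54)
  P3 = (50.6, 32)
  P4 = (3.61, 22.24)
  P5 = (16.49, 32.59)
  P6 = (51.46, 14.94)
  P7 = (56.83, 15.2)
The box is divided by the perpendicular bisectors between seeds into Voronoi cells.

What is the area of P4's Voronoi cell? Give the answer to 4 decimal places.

Area of P4's cell: 377.7744

1. box [0,63]×[0,51]: [(0, 0) (63, 0) (63, 51) (0, 51)]
2. ⊥bis P4·P0 via (16.245,16.475): [(0, 0) (8.7279, 0) (31.9978, 51) (0, 51)]  |A|=1038.5057
3. ⊥bis P4·P1 via (17.455,24): [(0, 0) (8.7279, 0) (17.9395, 20.1888) (14.0227, 51) (0, 51)]  |A|=761.5885
4. ⊥bis P4·P2 via (6.535,28.39): [(0, 31.4981) (0, 0) (8.7279, 0) (17.9395, 20.1888) (17.5637, 23.1446)]  |A|=395.0215
5. ⊥bis P4·P3 via (27.105,27.12): [(0, 31.4981) (0, 0) (8.7279, 0) (17.9395, 20.1888) (17.5637, 23.1446)]  |A|=395.0215
6. ⊥bis P4·P5 via (10.05,27.415): [(10.9563, 26.2872) (0, 31.4981) (0, 0) (8.7279, 0) (17.1852, 18.5356)]  |A|=377.7744
7. ⊥bis P4·P6 via (27.535,18.59): [(10.9563, 26.2872) (0, 31.4981) (0, 0) (8.7279, 0) (17.1852, 18.5356)]  |A|=377.7744
8. ⊥bis P4·P7 via (30.22,18.72): [(10.9563, 26.2872) (0, 31.4981) (0, 0) (8.7279, 0) (17.1852, 18.5356)]  |A|=377.7744
9. canonical 5-gon: [(10.9563, 26.2872) (0, 31.4981) (0, 0) (8.7279, 0) (17.1852, 18.5356)]
10. shoelace: 377.7744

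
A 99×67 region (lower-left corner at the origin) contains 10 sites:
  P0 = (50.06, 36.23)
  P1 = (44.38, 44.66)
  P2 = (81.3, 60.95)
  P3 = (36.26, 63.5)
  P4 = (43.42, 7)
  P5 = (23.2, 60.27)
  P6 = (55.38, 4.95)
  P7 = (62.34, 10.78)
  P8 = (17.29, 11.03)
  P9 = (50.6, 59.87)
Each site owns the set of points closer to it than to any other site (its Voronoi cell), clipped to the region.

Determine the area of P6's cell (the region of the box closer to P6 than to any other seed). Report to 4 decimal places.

1. box [0,99]×[0,67]: [(0, 0) (99, 0) (99, 67) (0, 67)]
2. ⊥bis P6·P0 via (52.72,20.59): [(0, 11.6236) (0, 0) (99, 0) (99, 28.4612)]  |A|=1984.1929
3. ⊥bis P6·P1 via (49.88,24.805): [(5.9452, 12.6347) (0, 10.9878) (0, 0) (99, 0) (99, 28.4612)]  |A|=1982.3032
4. ⊥bis P6·P2 via (68.34,32.95): [(83.6708, 25.854) (5.9452, 12.6347) (0, 10.9878) (0, 0) (99, 0) (99, 18.7588)]  |A|=1907.9387
5. ⊥bis P6·P3 via (45.82,34.225): [(83.6708, 25.854) (5.9452, 12.6347) (0, 10.9878) (0, 0) (99, 0) (99, 18.7588)]  |A|=1907.9387
6. ⊥bis P6·P4 via (49.4,5.975): [(83.6708, 25.854) (51.8806, 20.4472) (48.3759, 0) (99, 0) (99, 18.7588)]  |A|=1113.7335
7. ⊥bis P6·P5 via (39.29,32.61): [(83.6708, 25.854) (51.8806, 20.4472) (48.3759, 0) (99, 0) (99, 18.7588)]  |A|=1113.7335
8. ⊥bis P6·P7 via (58.86,7.865): [(51.2759, 16.9191) (48.3759, 0) (65.4481, 0)]  |A|=144.4234
9. ⊥bis P6·P8 via (36.335,7.99): [(51.2759, 16.9191) (48.3759, 0) (65.4481, 0)]  |A|=144.4234
10. ⊥bis P6·P9 via (52.99,32.41): [(51.2759, 16.9191) (48.3759, 0) (65.4481, 0)]  |A|=144.4234
11. canonical 3-gon: [(51.2759, 16.9191) (48.3759, 0) (65.4481, 0)]
12. shoelace: 144.4234

Area of P6's cell: 144.4234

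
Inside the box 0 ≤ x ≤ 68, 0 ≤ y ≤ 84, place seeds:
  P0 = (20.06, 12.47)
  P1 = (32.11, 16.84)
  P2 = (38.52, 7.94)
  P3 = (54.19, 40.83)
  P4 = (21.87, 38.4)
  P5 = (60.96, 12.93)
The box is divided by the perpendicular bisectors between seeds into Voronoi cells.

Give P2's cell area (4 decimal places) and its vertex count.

Area of P2's cell: 324.8252 (4 vertices)

1. box [0,68]×[0,84]: [(0, 0) (68, 0) (68, 84) (0, 84)]
2. ⊥bis P2·P0 via (29.29,10.205): [(26.7857, 0) (68, 0) (68, 84) (47.399, 84)]  |A|=2596.2427
3. ⊥bis P2·P1 via (35.315,12.39): [(28.6478, 7.5881) (26.7857, 0) (68, 0) (68, 35.9305)]  |A|=863.3422
4. ⊥bis P2·P3 via (46.355,24.385): [(49.7342, 22.775) (28.6478, 7.5881) (26.7857, 0) (68, 0) (68, 14.0725)]  |A|=663.7148
5. ⊥bis P2·P4 via (30.195,23.17): [(49.7342, 22.775) (28.6478, 7.5881) (26.7857, 0) (68, 0) (68, 14.0725)]  |A|=663.7148
6. ⊥bis P2·P5 via (49.74,10.435): [(47.3739, 21.0751) (28.6478, 7.5881) (26.7857, 0) (52.0604, 0)]  |A|=324.8252
7. canonical 4-gon: [(47.3739, 21.0751) (28.6478, 7.5881) (26.7857, 0) (52.0604, 0)]
8. shoelace: 324.8252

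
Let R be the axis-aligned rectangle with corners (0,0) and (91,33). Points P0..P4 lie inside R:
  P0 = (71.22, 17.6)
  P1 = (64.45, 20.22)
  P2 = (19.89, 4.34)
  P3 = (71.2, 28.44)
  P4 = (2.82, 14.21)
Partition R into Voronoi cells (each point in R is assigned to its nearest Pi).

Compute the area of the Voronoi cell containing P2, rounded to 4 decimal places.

Area of P2's cell: 829.4073

1. box [0,91]×[0,33]: [(0, 0) (91, 0) (91, 33) (0, 33)]
2. ⊥bis P2·P0 via (45.555,10.97): [(0, 0) (48.3889, 0) (39.864, 33) (0, 33)]  |A|=1456.1726
3. ⊥bis P2·P1 via (42.17,12.28): [(0, 0) (46.5463, 0) (34.7859, 33) (0, 33)]  |A|=1341.9814
4. ⊥bis P2·P3 via (45.545,16.39): [(0, 0) (46.5463, 0) (34.7859, 33) (0, 33)]  |A|=1341.9814
5. ⊥bis P2·P4 via (11.355,9.275): [(5.9921, 0) (46.5463, 0) (34.7859, 33) (25.073, 33)]  |A|=829.4073
6. canonical 4-gon: [(5.9921, 0) (46.5463, 0) (34.7859, 33) (25.073, 33)]
7. shoelace: 829.4073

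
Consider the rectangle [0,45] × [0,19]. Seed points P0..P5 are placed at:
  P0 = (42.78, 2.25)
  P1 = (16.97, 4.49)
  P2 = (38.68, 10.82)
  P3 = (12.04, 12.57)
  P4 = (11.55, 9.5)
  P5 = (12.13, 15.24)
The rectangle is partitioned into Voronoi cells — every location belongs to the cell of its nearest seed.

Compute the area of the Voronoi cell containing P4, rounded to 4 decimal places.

Area of P4's cell: 150.7180

1. box [0,45]×[0,19]: [(0, 0) (45, 0) (45, 19) (0, 19)]
2. ⊥bis P4·P0 via (27.165,5.875): [(0, 0) (25.8011, 0) (30.212, 19) (0, 19)]  |A|=532.1242
3. ⊥bis P4·P1 via (14.26,6.995): [(0, 0) (7.7941, 0) (25.3569, 19) (0, 19)]  |A|=314.9346
4. ⊥bis P4·P2 via (25.115,10.16): [(0, 0) (7.7941, 0) (24.7185, 18.3094) (24.6849, 19) (0, 19)]  |A|=314.7026
5. ⊥bis P4·P3 via (11.795,11.035): [(0, 12.9176) (0, 0) (7.7941, 0) (17.1974, 10.1727)]  |A|=150.718
6. ⊥bis P4·P5 via (11.84,12.37): [(0, 12.9176) (0, 0) (7.7941, 0) (17.1974, 10.1727)]  |A|=150.718
7. canonical 4-gon: [(0, 12.9176) (0, 0) (7.7941, 0) (17.1974, 10.1727)]
8. shoelace: 150.718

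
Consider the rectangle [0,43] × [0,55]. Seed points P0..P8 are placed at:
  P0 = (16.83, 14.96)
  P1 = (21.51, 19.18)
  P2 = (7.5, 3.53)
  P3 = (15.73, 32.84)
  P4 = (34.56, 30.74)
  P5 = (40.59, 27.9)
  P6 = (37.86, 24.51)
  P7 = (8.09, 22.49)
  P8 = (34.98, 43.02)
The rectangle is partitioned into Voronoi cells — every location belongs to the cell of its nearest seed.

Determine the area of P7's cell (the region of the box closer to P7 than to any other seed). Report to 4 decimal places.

Area of P7's cell: 236.8380

1. box [0,43]×[0,55]: [(0, 0) (43, 0) (43, 55) (0, 55)]
2. ⊥bis P7·P0 via (12.46,18.725): [(0, 4.2628) (43, 54.1725) (43, 55) (0, 55)]  |A|=1108.6414
3. ⊥bis P7·P1 via (14.8,20.835): [(0, 4.2628) (15.0094, 21.6841) (23.2267, 55) (0, 55)]  |A|=767.6772
4. ⊥bis P7·P2 via (7.795,13.01): [(0, 13.2526) (7.543, 13.0178) (15.0094, 21.6841) (23.2267, 55) (0, 55)]  |A|=733.7725
5. ⊥bis P7·P3 via (11.91,27.665): [(0, 36.4565) (0, 13.2526) (7.543, 13.0178) (15.0094, 21.6841) (15.78, 24.8083)]  |A|=236.838
6. ⊥bis P7·P4 via (21.325,26.615): [(0, 36.4565) (0, 13.2526) (7.543, 13.0178) (15.0094, 21.6841) (15.78, 24.8083)]  |A|=236.838
7. ⊥bis P7·P5 via (24.34,25.195): [(0, 36.4565) (0, 13.2526) (7.543, 13.0178) (15.0094, 21.6841) (15.78, 24.8083)]  |A|=236.838
8. ⊥bis P7·P6 via (22.975,23.5): [(0, 36.4565) (0, 13.2526) (7.543, 13.0178) (15.0094, 21.6841) (15.78, 24.8083)]  |A|=236.838
9. ⊥bis P7·P8 via (21.535,32.755): [(0, 36.4565) (0, 13.2526) (7.543, 13.0178) (15.0094, 21.6841) (15.78, 24.8083)]  |A|=236.838
10. canonical 5-gon: [(0, 36.4565) (0, 13.2526) (7.543, 13.0178) (15.0094, 21.6841) (15.78, 24.8083)]
11. shoelace: 236.838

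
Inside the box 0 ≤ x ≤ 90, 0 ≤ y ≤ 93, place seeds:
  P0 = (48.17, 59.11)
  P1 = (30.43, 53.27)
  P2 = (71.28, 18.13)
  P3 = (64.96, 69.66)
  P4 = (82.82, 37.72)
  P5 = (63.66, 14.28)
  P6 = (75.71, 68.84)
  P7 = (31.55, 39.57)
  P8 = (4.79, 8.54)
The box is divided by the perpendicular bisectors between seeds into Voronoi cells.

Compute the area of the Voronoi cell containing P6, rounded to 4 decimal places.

Area of P6's cell: 768.1166

1. box [0,90]×[0,93]: [(0, 0) (90, 0) (90, 93) (0, 93)]
2. ⊥bis P6·P0 via (61.94,63.975): [(84.5426, 0) (90, 0) (90, 93) (51.6853, 93)]  |A|=2035.3987
3. ⊥bis P6·P1 via (53.07,61.055): [(84.5426, 0) (90, 0) (90, 93) (51.6853, 93)]  |A|=2035.3987
4. ⊥bis P6·P2 via (73.495,43.485): [(69.0418, 43.874) (90, 42.0431) (90, 93) (51.6853, 93)]  |A|=1475.1055
5. ⊥bis P6·P3 via (70.335,69.25): [(68.5134, 45.3695) (69.0418, 43.874) (90, 42.0431) (90, 93) (72.1466, 93)]  |A|=987.8145
6. ⊥bis P6·P4 via (79.265,53.28): [(68.9368, 50.9203) (90, 55.7326) (90, 93) (72.1466, 93)]  |A|=768.1166
7. ⊥bis P6·P5 via (69.685,41.56): [(68.9368, 50.9203) (90, 55.7326) (90, 93) (72.1466, 93)]  |A|=768.1166
8. ⊥bis P6·P7 via (53.63,54.205): [(68.9368, 50.9203) (90, 55.7326) (90, 93) (72.1466, 93)]  |A|=768.1166
9. ⊥bis P6·P8 via (40.25,38.69): [(68.9368, 50.9203) (90, 55.7326) (90, 93) (72.1466, 93)]  |A|=768.1166
10. canonical 4-gon: [(68.9368, 50.9203) (90, 55.7326) (90, 93) (72.1466, 93)]
11. shoelace: 768.1166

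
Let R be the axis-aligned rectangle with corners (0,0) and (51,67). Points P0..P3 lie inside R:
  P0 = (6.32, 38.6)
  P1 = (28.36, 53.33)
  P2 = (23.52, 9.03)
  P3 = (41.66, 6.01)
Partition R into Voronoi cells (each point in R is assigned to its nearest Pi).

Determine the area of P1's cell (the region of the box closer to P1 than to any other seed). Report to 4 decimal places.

Area of P1's cell: 1272.7780

1. box [0,51]×[0,67]: [(0, 0) (51, 0) (51, 67) (0, 67)]
2. ⊥bis P1·P0 via (17.34,45.965): [(48.0598, 0) (51, 0) (51, 67) (3.2817, 67)]  |A|=1697.0606
3. ⊥bis P1·P2 via (25.94,31.18): [(27.3222, 31.029) (51, 28.4421) (51, 67) (3.2817, 67)]  |A|=1314.722
4. ⊥bis P1·P3 via (35.01,29.67): [(27.3222, 31.029) (36.3398, 30.0438) (51, 34.1642) (51, 67) (3.2817, 67)]  |A|=1272.778
5. canonical 5-gon: [(27.3222, 31.029) (36.3398, 30.0438) (51, 34.1642) (51, 67) (3.2817, 67)]
6. shoelace: 1272.778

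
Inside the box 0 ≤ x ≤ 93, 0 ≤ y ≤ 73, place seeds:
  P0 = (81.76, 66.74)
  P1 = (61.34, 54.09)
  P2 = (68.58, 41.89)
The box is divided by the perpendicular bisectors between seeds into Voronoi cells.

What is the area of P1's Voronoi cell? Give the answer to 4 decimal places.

1. box [0,93]×[0,73]: [(0, 0) (93, 0) (93, 73) (0, 73)]
2. ⊥bis P1·P0 via (71.55,60.415): [(0, 0) (93, 0) (93, 25.7898) (63.7537, 73) (0, 73)]  |A|=6098.6381
3. ⊥bis P1·P2 via (64.96,47.99): [(0, 9.44) (75.4066, 54.1895) (63.7537, 73) (0, 73)]  |A|=2996.0445
4. canonical 4-gon: [(0, 9.44) (75.4066, 54.1895) (63.7537, 73) (0, 73)]
5. shoelace: 2996.0445

Area of P1's cell: 2996.0445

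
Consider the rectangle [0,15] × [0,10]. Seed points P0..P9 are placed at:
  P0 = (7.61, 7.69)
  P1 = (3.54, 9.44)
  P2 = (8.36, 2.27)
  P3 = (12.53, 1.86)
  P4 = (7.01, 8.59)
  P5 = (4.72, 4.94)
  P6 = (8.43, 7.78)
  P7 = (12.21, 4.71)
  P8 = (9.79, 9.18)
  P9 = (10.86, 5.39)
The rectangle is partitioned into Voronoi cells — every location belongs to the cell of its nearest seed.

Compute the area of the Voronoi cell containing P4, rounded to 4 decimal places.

Area of P4's cell: 6.7723

1. box [0,15]×[0,10]: [(0, 0) (15, 0) (15, 10) (0, 10)]
2. ⊥bis P4·P0 via (7.31,8.14): [(0, 3.2667) (10.1, 10) (0, 10)]  |A|=34.0033
3. ⊥bis P4·P1 via (5.275,9.015): [(4.6216, 6.3478) (10.1, 10) (5.5163, 10)]  |A|=8.3704
4. ⊥bis P4·P2 via (7.685,5.43): [(4.6216, 6.3478) (10.1, 10) (5.5163, 10)]  |A|=8.3704
5. ⊥bis P4·P3 via (9.77,5.225): [(4.6216, 6.3478) (10.1, 10) (5.5163, 10)]  |A|=8.3704
6. ⊥bis P4·P5 via (5.865,6.765): [(4.8759, 7.3856) (5.5469, 6.9646) (10.1, 10) (5.5163, 10)]  |A|=7.9687
7. ⊥bis P4·P6 via (7.72,8.185): [(4.8759, 7.3856) (5.5469, 6.9646) (7.9302, 8.5534) (8.7553, 10) (5.5163, 10)]  |A|=6.9961
8. ⊥bis P4·P7 via (9.61,6.65): [(4.8759, 7.3856) (5.5469, 6.9646) (7.9302, 8.5534) (8.7553, 10) (5.5163, 10)]  |A|=6.9961
9. ⊥bis P4·P8 via (8.4,8.885): [(4.8759, 7.3856) (5.5469, 6.9646) (7.9302, 8.5534) (8.3239, 9.2437) (8.1634, 10) (5.5163, 10)]  |A|=6.7723
10. ⊥bis P4·P9 via (8.935,6.99): [(4.8759, 7.3856) (5.5469, 6.9646) (7.9302, 8.5534) (8.3239, 9.2437) (8.1634, 10) (5.5163, 10)]  |A|=6.7723
11. canonical 6-gon: [(4.8759, 7.3856) (5.5469, 6.9646) (7.9302, 8.5534) (8.3239, 9.2437) (8.1634, 10) (5.5163, 10)]
12. shoelace: 6.7723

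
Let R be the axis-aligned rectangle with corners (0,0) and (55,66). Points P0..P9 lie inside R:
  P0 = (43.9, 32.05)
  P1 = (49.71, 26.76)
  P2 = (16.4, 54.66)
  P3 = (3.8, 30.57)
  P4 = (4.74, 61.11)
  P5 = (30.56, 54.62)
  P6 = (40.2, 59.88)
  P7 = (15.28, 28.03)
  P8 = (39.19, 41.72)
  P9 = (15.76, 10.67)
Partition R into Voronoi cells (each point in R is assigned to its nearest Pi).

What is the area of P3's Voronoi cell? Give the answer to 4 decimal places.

Area of P3's cell: 269.8095

1. box [0,55]×[0,66]: [(0, 0) (55, 0) (55, 66) (0, 66)]
2. ⊥bis P3·P0 via (23.85,31.31): [(0, 0) (25.0056, 0) (22.5697, 66) (0, 66)]  |A|=1569.9833
3. ⊥bis P3·P1 via (26.755,28.665): [(0, 0) (24.3761, 0) (24.8118, 5.2499) (22.5697, 66) (0, 66)]  |A|=1568.331
4. ⊥bis P3·P2 via (10.1,42.615): [(0, 47.8977) (0, 0) (24.3761, 0) (24.8118, 5.2499) (23.6952, 35.5042)]  |A|=1009.7218
5. ⊥bis P3·P4 via (4.27,45.84): [(3.9131, 45.851) (0, 45.9714) (0, 0) (24.3761, 0) (24.8118, 5.2499) (23.6952, 35.5042)]  |A|=1005.953
6. ⊥bis P3·P5 via (17.18,42.595): [(23.4263, 35.6448) (3.9131, 45.851) (0, 45.9714) (0, 0) (24.3761, 0) (24.8118, 5.2499) (23.7013, 35.3389)]  |A|=1005.9312
7. ⊥bis P3·P6 via (22,45.225): [(23.4263, 35.6448) (3.9131, 45.851) (0, 45.9714) (0, 0) (24.3761, 0) (24.8118, 5.2499) (23.7013, 35.3389)]  |A|=1005.9312
8. ⊥bis P3·P7 via (9.54,29.3): [(12.2385, 41.4965) (3.9131, 45.851) (0, 45.9714) (0, 0) (3.0572, 0)]  |A|=352.7621
9. ⊥bis P3·P8 via (21.495,36.145): [(12.2385, 41.4965) (3.9131, 45.851) (0, 45.9714) (0, 0) (3.0572, 0)]  |A|=352.7621
10. ⊥bis P3·P9 via (9.78,20.62): [(7.2882, 19.1224) (12.2385, 41.4965) (3.9131, 45.851) (0, 45.9714) (0, 14.7422)]  |A|=269.8095
11. canonical 5-gon: [(7.2882, 19.1224) (12.2385, 41.4965) (3.9131, 45.851) (0, 45.9714) (0, 14.7422)]
12. shoelace: 269.8095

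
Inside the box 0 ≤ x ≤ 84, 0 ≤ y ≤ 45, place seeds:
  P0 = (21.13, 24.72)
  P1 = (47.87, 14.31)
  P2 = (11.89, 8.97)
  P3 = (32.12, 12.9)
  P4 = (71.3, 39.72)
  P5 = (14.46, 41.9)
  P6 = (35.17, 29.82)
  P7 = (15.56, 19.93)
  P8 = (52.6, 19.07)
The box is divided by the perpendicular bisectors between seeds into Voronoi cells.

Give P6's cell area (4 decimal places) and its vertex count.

1. box [0,84]×[0,45]: [(0, 0) (84, 0) (84, 45) (0, 45)]
2. ⊥bis P6·P0 via (28.15,27.27): [(38.0558, 0) (84, 0) (84, 45) (21.7096, 45)]  |A|=2435.2788
3. ⊥bis P6·P1 via (41.52,22.065): [(32.6723, 14.8203) (69.5296, 45) (21.7096, 45)]  |A|=721.5965
4. ⊥bis P6·P2 via (23.53,19.395): [(32.6723, 14.8203) (69.5296, 45) (21.7096, 45)]  |A|=721.5965
5. ⊥bis P6·P3 via (33.645,21.36): [(30.0622, 22.0058) (39.3935, 20.3238) (69.5296, 45) (21.7096, 45)]  |A|=690.2664
6. ⊥bis P6·P4 via (53.235,34.77): [(30.0622, 22.0058) (39.3935, 20.3238) (53.9316, 32.2279) (50.4319, 45) (21.7096, 45)]  |A|=568.3075
7. ⊥bis P6·P5 via (24.815,35.86): [(24.9473, 36.0868) (30.0622, 22.0058) (39.3935, 20.3238) (53.9316, 32.2279) (50.4319, 45) (30.1463, 45)]  |A|=530.7087
8. ⊥bis P6·P7 via (25.365,24.875): [(24.9473, 36.0868) (30.0622, 22.0058) (39.3935, 20.3238) (53.9316, 32.2279) (50.4319, 45) (30.1463, 45)]  |A|=530.7087
9. ⊥bis P6·P8 via (43.885,24.445): [(24.9473, 36.0868) (30.0622, 22.0058) (39.3935, 20.3238) (43.3324, 23.5491) (52.3177, 38.1177) (50.4319, 45) (30.1463, 45)]  |A|=492.492
10. canonical 7-gon: [(24.9473, 36.0868) (30.0622, 22.0058) (39.3935, 20.3238) (43.3324, 23.5491) (52.3177, 38.1177) (50.4319, 45) (30.1463, 45)]
11. shoelace: 492.492

Area of P6's cell: 492.4920 (7 vertices)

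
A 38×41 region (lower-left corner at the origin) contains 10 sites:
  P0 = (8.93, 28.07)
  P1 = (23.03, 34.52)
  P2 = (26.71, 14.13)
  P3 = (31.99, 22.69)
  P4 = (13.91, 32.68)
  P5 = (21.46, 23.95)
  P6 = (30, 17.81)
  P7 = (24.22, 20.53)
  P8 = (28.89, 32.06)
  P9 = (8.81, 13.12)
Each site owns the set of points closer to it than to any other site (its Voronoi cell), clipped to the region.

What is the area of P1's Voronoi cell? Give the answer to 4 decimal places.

1. box [0,38]×[0,41]: [(0, 0) (38, 0) (38, 41) (0, 41)]
2. ⊥bis P1·P0 via (15.98,31.295): [(30.2958, 0) (38, 0) (38, 41) (11.5405, 41)]  |A|=700.3563
3. ⊥bis P1·P2 via (24.87,24.325): [(19.6032, 23.3745) (38, 26.6947) (38, 41) (11.5405, 41)]  |A|=364.7674
4. ⊥bis P1·P3 via (27.51,28.605): [(19.6032, 23.3745) (20.9171, 23.6116) (38, 36.5501) (38, 41) (11.5405, 41)]  |A|=280.5883
5. ⊥bis P1·P4 via (18.47,33.6): [(20.5004, 23.5364) (20.9171, 23.6116) (38, 36.5501) (38, 41) (16.977, 41)]  |A|=224.5583
6. ⊥bis P1·P5 via (22.245,29.235): [(19.2612, 29.6782) (27.3422, 28.4779) (38, 36.5501) (38, 41) (16.977, 41)]  |A|=199.7137
7. ⊥bis P1·P6 via (26.515,26.165): [(19.2612, 29.6782) (27.3422, 28.4779) (38, 36.5501) (38, 41) (16.977, 41)]  |A|=199.7137
8. ⊥bis P1·P7 via (23.625,27.525): [(19.2612, 29.6782) (27.3422, 28.4779) (38, 36.5501) (38, 41) (16.977, 41)]  |A|=199.7137
9. ⊥bis P1·P8 via (25.96,33.29): [(19.2612, 29.6782) (24.1396, 28.9536) (29.1966, 41) (16.977, 41)]  |A|=100.3895
10. ⊥bis P1·P9 via (15.92,23.82): [(19.2612, 29.6782) (24.1396, 28.9536) (29.1966, 41) (16.977, 41)]  |A|=100.3895
11. canonical 4-gon: [(19.2612, 29.6782) (24.1396, 28.9536) (29.1966, 41) (16.977, 41)]
12. shoelace: 100.3895

Area of P1's cell: 100.3895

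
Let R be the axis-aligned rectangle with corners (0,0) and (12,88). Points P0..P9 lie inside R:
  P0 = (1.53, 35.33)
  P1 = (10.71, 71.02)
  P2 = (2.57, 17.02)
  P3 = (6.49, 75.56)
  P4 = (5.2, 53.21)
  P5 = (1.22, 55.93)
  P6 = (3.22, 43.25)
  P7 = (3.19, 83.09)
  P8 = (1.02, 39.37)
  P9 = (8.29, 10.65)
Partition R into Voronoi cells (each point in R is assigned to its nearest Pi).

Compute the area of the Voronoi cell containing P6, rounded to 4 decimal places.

1. box [0,12]×[0,88]: [(0, 0) (12, 0) (12, 88) (0, 88)]
2. ⊥bis P6·P0 via (2.375,39.29): [(0, 39.7968) (12, 37.2362) (12, 88) (0, 88)]  |A|=593.8022
3. ⊥bis P6·P1 via (6.965,57.135): [(0, 59.0136) (0, 39.7968) (12, 37.2362) (12, 55.777)]  |A|=226.5455
4. ⊥bis P6·P2 via (2.895,30.135): [(0, 59.0136) (0, 39.7968) (12, 37.2362) (12, 55.777)]  |A|=226.5455
5. ⊥bis P6·P3 via (4.855,59.405): [(0, 59.0136) (0, 39.7968) (12, 37.2362) (12, 55.777)]  |A|=226.5455
6. ⊥bis P6·P4 via (4.21,48.23): [(0, 49.0669) (0, 39.7968) (12, 37.2362) (12, 46.6814)]  |A|=112.2921
7. ⊥bis P6·P5 via (2.22,49.59): [(0, 49.0669) (0, 39.7968) (12, 37.2362) (12, 46.6814)]  |A|=112.2921
8. ⊥bis P6·P7 via (3.205,63.17): [(0, 49.0669) (0, 39.7968) (12, 37.2362) (12, 46.6814)]  |A|=112.2921
9. ⊥bis P6·P8 via (2.12,41.31): [(0, 49.0669) (0, 42.5121) (7.6784, 38.1583) (12, 37.2362) (12, 46.6814)]  |A|=101.8676
10. ⊥bis P6·P9 via (5.755,26.95): [(0, 49.0669) (0, 42.5121) (7.6784, 38.1583) (12, 37.2362) (12, 46.6814)]  |A|=101.8676
11. canonical 5-gon: [(0, 49.0669) (0, 42.5121) (7.6784, 38.1583) (12, 37.2362) (12, 46.6814)]
12. shoelace: 101.8676

Area of P6's cell: 101.8676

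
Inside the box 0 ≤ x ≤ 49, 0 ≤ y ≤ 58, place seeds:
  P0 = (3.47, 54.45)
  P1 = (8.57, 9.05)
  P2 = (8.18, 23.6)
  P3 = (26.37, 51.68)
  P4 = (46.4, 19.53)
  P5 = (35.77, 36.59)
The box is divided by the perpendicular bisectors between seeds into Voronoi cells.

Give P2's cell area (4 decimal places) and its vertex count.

1. box [0,49]×[0,58]: [(0, 0) (49, 0) (49, 58) (0, 58)]
2. ⊥bis P2·P0 via (5.825,39.025): [(0, 38.1357) (0, 0) (49, 0) (49, 45.6167)]  |A|=2051.9334
3. ⊥bis P2·P1 via (8.375,16.325): [(0, 38.1357) (0, 16.1005) (49, 17.4139) (49, 45.6167)]  |A|=1230.8298
4. ⊥bis P2·P3 via (17.275,37.64): [(13.3609, 40.1755) (0, 38.1357) (0, 16.1005) (48.5181, 17.401)]  |A|=722.5533
5. ⊥bis P2·P4 via (27.29,21.565): [(28.2451, 30.5337) (13.3609, 40.1755) (0, 38.1357) (0, 16.1005) (26.7845, 16.8185)]  |A|=573.9387
6. ⊥bis P2·P5 via (21.975,30.095): [(27.0504, 19.3151) (18.9263, 36.5703) (13.3609, 40.1755) (0, 38.1357) (0, 16.1005) (26.7845, 16.8185)]  |A|=518.0611
7. canonical 6-gon: [(27.0504, 19.3151) (18.9263, 36.5703) (13.3609, 40.1755) (0, 38.1357) (0, 16.1005) (26.7845, 16.8185)]
8. shoelace: 518.0611

Area of P2's cell: 518.0611 (6 vertices)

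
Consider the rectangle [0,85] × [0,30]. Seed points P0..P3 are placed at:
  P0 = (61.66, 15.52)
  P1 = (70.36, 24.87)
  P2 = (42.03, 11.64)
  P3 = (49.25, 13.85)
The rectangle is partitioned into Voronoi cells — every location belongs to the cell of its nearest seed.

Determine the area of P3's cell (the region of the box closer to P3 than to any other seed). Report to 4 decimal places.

Area of P3's cell: 313.8856

1. box [0,85]×[0,30]: [(0, 0) (85, 0) (85, 30) (0, 30)]
2. ⊥bis P3·P0 via (55.455,14.685): [(0, 0) (57.4311, 0) (53.3941, 30) (0, 30)]  |A|=1662.3783
3. ⊥bis P3·P1 via (59.805,19.36): [(0, 0) (57.4311, 0) (53.3941, 30) (0, 30)]  |A|=1662.3783
4. ⊥bis P3·P2 via (45.64,12.745): [(49.5412, 0) (57.4311, 0) (53.3941, 30) (40.3583, 30)]  |A|=313.8856
5. canonical 4-gon: [(49.5412, 0) (57.4311, 0) (53.3941, 30) (40.3583, 30)]
6. shoelace: 313.8856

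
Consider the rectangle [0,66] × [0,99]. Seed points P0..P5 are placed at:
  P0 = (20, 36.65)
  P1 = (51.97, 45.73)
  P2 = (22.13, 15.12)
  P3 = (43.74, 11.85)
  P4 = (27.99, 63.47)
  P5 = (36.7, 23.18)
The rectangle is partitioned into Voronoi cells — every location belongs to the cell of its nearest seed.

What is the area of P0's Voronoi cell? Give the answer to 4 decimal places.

Area of P0's cell: 877.8957

1. box [0,66]×[0,99]: [(0, 0) (66, 0) (66, 99) (0, 99)]
2. ⊥bis P0·P1 via (35.985,41.19): [(0, 0) (47.6836, 0) (19.566, 99) (0, 99)]  |A|=3328.8577
3. ⊥bis P0·P2 via (21.065,25.885): [(0, 23.801) (39.8053, 27.739) (19.566, 99) (0, 99)]  |A|=2193.8063
4. ⊥bis P0·P3 via (31.87,24.25): [(0, 23.801) (35.0203, 27.2656) (38.8882, 30.9682) (19.566, 99) (0, 99)]  |A|=2185.8633
5. ⊥bis P0·P4 via (23.995,50.06): [(0, 57.2084) (0, 23.801) (35.0203, 27.2656) (38.8882, 30.9682) (34.3412, 46.9777)]  |A|=959.3425
6. ⊥bis P0·P5 via (28.35,29.915): [(0, 57.2084) (0, 23.801) (25.4493, 26.3187) (36.365, 39.852) (34.3412, 46.9777)]  |A|=877.8957
7. canonical 5-gon: [(0, 57.2084) (0, 23.801) (25.4493, 26.3187) (36.365, 39.852) (34.3412, 46.9777)]
8. shoelace: 877.8957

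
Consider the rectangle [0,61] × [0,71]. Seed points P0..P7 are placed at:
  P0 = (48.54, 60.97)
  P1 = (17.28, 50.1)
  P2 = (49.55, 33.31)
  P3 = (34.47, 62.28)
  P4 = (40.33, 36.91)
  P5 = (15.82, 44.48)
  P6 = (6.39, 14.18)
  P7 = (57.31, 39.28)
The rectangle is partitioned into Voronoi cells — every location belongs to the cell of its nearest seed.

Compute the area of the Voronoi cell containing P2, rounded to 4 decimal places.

Area of P2's cell: 782.1783

1. box [0,61]×[0,71]: [(0, 0) (61, 0) (61, 71) (0, 71)]
2. ⊥bis P2·P0 via (49.045,47.14): [(0, 45.3491) (0, 0) (61, 0) (61, 47.5765)]  |A|=2834.2328
3. ⊥bis P2·P1 via (33.415,41.705): [(35.9949, 46.6635) (11.716, 0) (61, 0) (61, 47.5765)]  |A|=1744.71
4. ⊥bis P2·P3 via (42.01,47.795): [(40.126, 46.8143) (34.5681, 43.9212) (11.716, 0) (61, 0) (61, 47.5765)]  |A|=1739.1532
5. ⊥bis P2·P4 via (44.94,35.11): [(49.6457, 47.1619) (31.2311, 0) (61, 0) (61, 47.5765)]  |A|=972.0774
6. ⊥bis P2·P5 via (32.685,38.895): [(49.6457, 47.1619) (31.2311, 0) (61, 0) (61, 47.5765)]  |A|=972.0774
7. ⊥bis P2·P6 via (27.97,23.745): [(49.6457, 47.1619) (34.6329, 8.7125) (38.4946, 0) (61, 0) (61, 47.5765)]  |A|=940.4359
8. ⊥bis P2·P7 via (53.43,36.295): [(48.1052, 43.2164) (34.6329, 8.7125) (38.4946, 0) (61, 0) (61, 26.4553)]  |A|=782.1783
9. canonical 5-gon: [(48.1052, 43.2164) (34.6329, 8.7125) (38.4946, 0) (61, 0) (61, 26.4553)]
10. shoelace: 782.1783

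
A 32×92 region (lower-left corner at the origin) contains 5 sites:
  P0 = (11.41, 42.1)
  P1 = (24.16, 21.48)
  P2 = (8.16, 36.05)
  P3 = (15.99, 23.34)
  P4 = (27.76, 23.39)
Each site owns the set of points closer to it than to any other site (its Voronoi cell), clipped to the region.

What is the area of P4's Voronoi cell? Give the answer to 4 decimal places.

Area of P4's cell: 188.2731

1. box [0,32]×[0,92]: [(0, 0) (32, 0) (32, 92) (0, 92)]
2. ⊥bis P4·P0 via (19.585,32.745): [(0, 15.6304) (0, 0) (32, 0) (32, 43.594)]  |A|=947.5903
3. ⊥bis P4·P1 via (25.96,22.435): [(20.2033, 33.2853) (32, 11.0507) (32, 43.594)]  |A|=191.9518
4. ⊥bis P4·P2 via (17.96,29.72): [(20.3401, 33.4049) (20.2302, 33.2347) (32, 11.0507) (32, 43.594)]  |A|=191.9467
5. ⊥bis P4·P3 via (21.875,23.365): [(21.8268, 34.7041) (21.846, 30.1891) (32, 11.0507) (32, 43.594)]  |A|=188.2731
6. canonical 4-gon: [(21.8268, 34.7041) (21.846, 30.1891) (32, 11.0507) (32, 43.594)]
7. shoelace: 188.2731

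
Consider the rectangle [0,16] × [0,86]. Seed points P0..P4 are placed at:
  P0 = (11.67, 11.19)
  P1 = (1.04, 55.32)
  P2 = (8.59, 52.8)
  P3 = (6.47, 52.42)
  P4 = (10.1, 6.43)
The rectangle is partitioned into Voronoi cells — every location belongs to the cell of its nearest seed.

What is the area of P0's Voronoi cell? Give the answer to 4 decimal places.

Area of P0's cell: 349.9382

1. box [0,16]×[0,86]: [(0, 0) (16, 0) (16, 86) (0, 86)]
2. ⊥bis P0·P1 via (6.355,33.255): [(0, 31.7242) (0, 0) (16, 0) (16, 35.5783)]  |A|=538.4199
3. ⊥bis P0·P2 via (10.13,31.995): [(0, 31.2452) (0, 0) (16, 0) (16, 32.4295)]  |A|=509.3974
4. ⊥bis P0·P3 via (9.07,31.805): [(11.2108, 32.075) (0, 30.6611) (0, 0) (16, 0) (16, 32.4295)]  |A|=506.1233
5. ⊥bis P0·P4 via (10.885,8.81): [(11.2108, 32.075) (0, 30.6611) (0, 12.4002) (16, 7.1229) (16, 32.4295)]  |A|=349.9382
6. canonical 5-gon: [(11.2108, 32.075) (0, 30.6611) (0, 12.4002) (16, 7.1229) (16, 32.4295)]
7. shoelace: 349.9382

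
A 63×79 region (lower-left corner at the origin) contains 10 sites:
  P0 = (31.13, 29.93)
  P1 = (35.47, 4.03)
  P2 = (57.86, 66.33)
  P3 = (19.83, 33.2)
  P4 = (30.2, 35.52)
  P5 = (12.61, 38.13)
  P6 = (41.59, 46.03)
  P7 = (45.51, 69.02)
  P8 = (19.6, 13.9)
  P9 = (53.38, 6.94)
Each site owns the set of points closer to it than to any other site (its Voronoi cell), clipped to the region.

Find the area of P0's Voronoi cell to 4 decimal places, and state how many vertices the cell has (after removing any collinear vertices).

Area of P0's cell: 337.5686 (6 vertices)

1. box [0,63]×[0,79]: [(0, 0) (63, 0) (63, 79) (0, 79)]
2. ⊥bis P0·P1 via (33.3,16.98): [(0, 11.4) (63, 21.9568) (63, 79) (0, 79)]  |A|=3926.2622
3. ⊥bis P0·P2 via (44.495,48.13): [(0, 11.4) (63, 21.9568) (63, 34.541) (2.4573, 79) (0, 79)]  |A|=2580.4288
4. ⊥bis P0·P3 via (25.48,31.565): [(20.6458, 14.8596) (63, 21.9568) (63, 34.541) (32.766, 56.7431)]  |A|=1034.1977
5. ⊥bis P0·P4 via (30.665,32.725): [(25.5704, 31.8774) (20.6458, 14.8596) (63, 21.9568) (63, 34.541) (59.0437, 37.4463)]  |A|=638.0666
6. ⊥bis P0·P5 via (21.87,34.03): [(25.5704, 31.8774) (20.6458, 14.8596) (63, 21.9568) (63, 34.541) (59.0437, 37.4463)]  |A|=638.0666
7. ⊥bis P0·P6 via (36.36,37.98): [(41.6385, 34.5506) (25.5704, 31.8774) (20.6458, 14.8596) (61.4283, 21.6934)]  |A|=459.9353
8. ⊥bis P0·P7 via (38.32,49.475): [(41.6385, 34.5506) (25.5704, 31.8774) (20.6458, 14.8596) (61.4283, 21.6934)]  |A|=459.9353
9. ⊥bis P0·P8 via (25.365,21.915): [(41.6385, 34.5506) (25.5704, 31.8774) (23.1488, 23.5091) (32.429, 16.834) (61.4283, 21.6934)]  |A|=411.4469
10. ⊥bis P0·P9 via (42.255,18.435): [(51.9707, 27.8379) (41.6385, 34.5506) (25.5704, 31.8774) (23.1488, 23.5091) (32.429, 16.834) (42.3119, 18.4901)]  |A|=337.5686
11. canonical 6-gon: [(51.9707, 27.8379) (41.6385, 34.5506) (25.5704, 31.8774) (23.1488, 23.5091) (32.429, 16.834) (42.3119, 18.4901)]
12. shoelace: 337.5686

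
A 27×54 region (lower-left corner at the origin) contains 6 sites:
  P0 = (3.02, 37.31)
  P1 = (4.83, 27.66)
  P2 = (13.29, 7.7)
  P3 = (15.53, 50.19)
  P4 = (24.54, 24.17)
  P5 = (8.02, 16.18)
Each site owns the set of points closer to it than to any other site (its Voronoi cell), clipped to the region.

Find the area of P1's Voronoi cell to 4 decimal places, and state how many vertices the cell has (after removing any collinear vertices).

Area of P1's cell: 167.3015 (4 vertices)

1. box [0,27]×[0,54]: [(0, 0) (27, 0) (27, 54) (0, 54)]
2. ⊥bis P1·P0 via (3.925,32.485): [(0, 31.7488) (0, 0) (27, 0) (27, 36.8131)]  |A|=925.5852
3. ⊥bis P1·P2 via (9.06,17.68): [(0, 31.7488) (0, 13.8399) (27, 25.2838) (27, 36.8131)]  |A|=397.4143
4. ⊥bis P1·P3 via (10.18,38.925): [(18.13, 35.1494) (0, 31.7488) (0, 13.8399) (27, 25.2838) (27, 30.9368)]  |A|=371.3532
5. ⊥bis P1·P4 via (14.685,25.915): [(16.2579, 34.7982) (0, 31.7488) (0, 13.8399) (13.5649, 19.5894)]  |A|=240.9923
6. ⊥bis P1·P5 via (6.425,21.92): [(14.3685, 24.1273) (16.2579, 34.7982) (0, 31.7488) (0, 20.1347)]  |A|=167.3015
7. canonical 4-gon: [(14.3685, 24.1273) (16.2579, 34.7982) (0, 31.7488) (0, 20.1347)]
8. shoelace: 167.3015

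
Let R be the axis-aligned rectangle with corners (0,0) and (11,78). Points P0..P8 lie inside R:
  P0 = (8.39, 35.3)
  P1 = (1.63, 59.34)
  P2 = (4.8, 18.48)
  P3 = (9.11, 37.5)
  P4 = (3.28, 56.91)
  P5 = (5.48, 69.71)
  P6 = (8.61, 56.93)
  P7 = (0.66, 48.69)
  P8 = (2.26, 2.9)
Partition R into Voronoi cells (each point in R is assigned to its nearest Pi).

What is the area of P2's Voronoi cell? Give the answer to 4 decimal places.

Area of P2's cell: 184.3037

1. box [0,11]×[0,78]: [(0, 0) (11, 0) (11, 78) (0, 78)]
2. ⊥bis P2·P0 via (6.595,26.89): [(0, 28.2976) (0, 0) (11, 0) (11, 25.9498)]  |A|=298.3608
3. ⊥bis P2·P1 via (3.215,38.91): [(0, 28.2976) (0, 0) (11, 0) (11, 25.9498)]  |A|=298.3608
4. ⊥bis P2·P3 via (6.955,27.99): [(0, 28.2976) (0, 0) (11, 0) (11, 25.9498)]  |A|=298.3608
5. ⊥bis P2·P4 via (4.04,37.695): [(0, 28.2976) (0, 0) (11, 0) (11, 25.9498)]  |A|=298.3608
6. ⊥bis P2·P5 via (5.14,44.095): [(0, 28.2976) (0, 0) (11, 0) (11, 25.9498)]  |A|=298.3608
7. ⊥bis P2·P6 via (6.705,37.705): [(0, 28.2976) (0, 0) (11, 0) (11, 25.9498)]  |A|=298.3608
8. ⊥bis P2·P7 via (2.73,33.585): [(0, 28.2976) (0, 0) (11, 0) (11, 25.9498)]  |A|=298.3608
9. ⊥bis P2·P8 via (3.53,10.69): [(0, 28.2976) (0, 11.2655) (11, 9.4722) (11, 25.9498)]  |A|=184.3037
10. canonical 4-gon: [(0, 28.2976) (0, 11.2655) (11, 9.4722) (11, 25.9498)]
11. shoelace: 184.3037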